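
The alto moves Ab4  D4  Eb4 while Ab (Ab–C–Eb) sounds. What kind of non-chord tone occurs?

The harmony at that moment is Ab major triad (Ab, C, Eb); D4 is not a chord tone.
It is approached by leap down from Ab4 and left by step up to Eb4.
Leap in, step out — an appoggiatura.

D4 is an appoggiatura.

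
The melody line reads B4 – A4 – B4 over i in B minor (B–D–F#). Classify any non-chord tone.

The harmony at that moment is B minor triad (B, D, F#); A4 is not a chord tone.
It is approached by step down from B4 and left by step up to B4.
Step away and step back to the same note — a neighbor tone (lower neighbor).

A4 is a neighbor tone.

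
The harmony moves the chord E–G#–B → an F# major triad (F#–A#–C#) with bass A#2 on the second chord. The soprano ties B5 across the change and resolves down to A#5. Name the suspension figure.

At the second chord the bass is A#2. The suspended B5 lies a ninth above the bass; after resolving down by step to A#5, the interval above the bass becomes an octave.
Suspension figures are named by those two intervals: 9–8.

9–8 suspension.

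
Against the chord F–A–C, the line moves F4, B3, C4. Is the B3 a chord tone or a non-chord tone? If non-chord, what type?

Non-chord tone — an appoggiatura.

The harmony at that moment is F major triad (F, A, C); B3 is not a chord tone.
It is approached by leap down from F4 and left by step up to C4.
Leap in, step out — an appoggiatura.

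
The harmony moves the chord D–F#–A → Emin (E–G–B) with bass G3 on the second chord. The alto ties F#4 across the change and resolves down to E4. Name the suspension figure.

7–6 suspension.

At the second chord the bass is G3. The suspended F#4 lies a seventh above the bass; after resolving down by step to E4, the interval above the bass becomes a sixth.
Suspension figures are named by those two intervals: 7–6.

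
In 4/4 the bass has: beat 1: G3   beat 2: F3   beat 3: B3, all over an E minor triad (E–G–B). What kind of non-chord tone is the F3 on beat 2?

Escape tone.

The harmony at that moment is E minor triad (E, G, B); F3 is not a chord tone.
It is approached by step down from G3 and left by leap up to B3.
Step in, leap out, on a weak beat — an escape tone.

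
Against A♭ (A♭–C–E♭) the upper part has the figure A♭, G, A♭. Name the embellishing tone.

G is a neighbor tone.

The harmony at that moment is A♭ major triad (A♭, C, E♭); G is not a chord tone.
It is approached by step down from A♭ and left by step up to A♭.
Step away and step back to the same note — a neighbor tone (lower neighbor).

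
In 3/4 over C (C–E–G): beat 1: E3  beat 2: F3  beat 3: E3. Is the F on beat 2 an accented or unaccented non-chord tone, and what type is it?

The harmony at that moment is C major triad (C, E, G); F3 is not a chord tone.
It is approached by step up from E3 and left by step down to E3.
Step away and step back to the same note — a neighbor tone (upper neighbor).
It falls on a weak beat, so it is unaccented.

Unaccented neighbor tone.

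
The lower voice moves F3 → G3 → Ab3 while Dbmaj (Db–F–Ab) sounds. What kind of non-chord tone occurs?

The harmony at that moment is Db major triad (Db, F, Ab); G3 is not a chord tone.
It is approached by step up from F3 and left by step up to Ab3.
Step in, step out in the same direction — a passing tone.

G3 is a passing tone.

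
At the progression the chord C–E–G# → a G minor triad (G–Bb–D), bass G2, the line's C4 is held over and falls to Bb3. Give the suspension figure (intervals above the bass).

At the second chord the bass is G2. The suspended C4 lies a fourth above the bass; after resolving down by step to Bb3, the interval above the bass becomes a third.
Suspension figures are named by those two intervals: 4–3.

4–3 suspension.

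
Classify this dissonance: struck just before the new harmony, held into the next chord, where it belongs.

Approach: ahead of the chord change (typically by step), so it is dissonant against the current harmony. Departure: none — the same pitch is restated or held and is a chord tone of the new harmony.
Dissonant first, consonant once the harmony catches up: the note simply arrives early — an anticipation. (The reverse timing, consonant first and dissonant after the change, would be a suspension or retardation.)

Anticipation.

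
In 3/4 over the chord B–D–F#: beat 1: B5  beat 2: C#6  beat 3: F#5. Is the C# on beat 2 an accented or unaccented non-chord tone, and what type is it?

The harmony at that moment is B minor triad (B, D, F#); C#6 is not a chord tone.
It is approached by step up from B5 and left by leap down to F#5.
Step in, leap out — an escape tone.
It falls on a weak beat, so it is unaccented.

Unaccented escape tone.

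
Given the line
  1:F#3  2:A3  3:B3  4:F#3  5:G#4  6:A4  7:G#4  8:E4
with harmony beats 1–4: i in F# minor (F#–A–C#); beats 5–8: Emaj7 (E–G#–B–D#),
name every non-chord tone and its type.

B3 (beat 3) — escape tone; A4 (beat 6) — neighbor tone.

The harmony at that moment is F# minor triad (F#, A, C#); B3 is not a chord tone.
It is approached by step up from A3 and left by leap down to F#3.
Step in, leap out — an escape tone.
The harmony at that moment is E major seventh chord (E, G#, B, D#); A4 is not a chord tone.
It is approached by step up from G#4 and left by step down to G#4.
Step away and step back to the same note — a neighbor tone (upper neighbor).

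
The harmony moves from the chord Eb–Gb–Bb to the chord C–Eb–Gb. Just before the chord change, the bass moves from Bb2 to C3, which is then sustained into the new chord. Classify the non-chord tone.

The harmony at that moment is Eb minor triad (Eb, Gb, Bb); C3 is not a chord tone.
It is approached by step up from Bb2 and then sustained as the same pitch into the next harmony.
Arriving early and becoming a chord tone when the harmony changes — an anticipation.

C3 is an anticipation.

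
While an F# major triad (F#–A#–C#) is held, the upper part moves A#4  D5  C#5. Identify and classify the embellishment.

The harmony at that moment is F# major triad (F#, A#, C#); D5 is not a chord tone.
It is approached by leap up from A#4 and left by step down to C#5.
Leap in, step out — an appoggiatura.

D5 is an appoggiatura.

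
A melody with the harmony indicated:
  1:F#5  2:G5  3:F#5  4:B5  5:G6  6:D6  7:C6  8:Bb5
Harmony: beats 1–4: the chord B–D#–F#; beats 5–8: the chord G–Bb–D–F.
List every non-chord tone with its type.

The harmony at that moment is B major triad (B, D#, F#); G5 is not a chord tone.
It is approached by step up from F#5 and left by step down to F#5.
Step away and step back to the same note — a neighbor tone (upper neighbor).
The harmony at that moment is G minor seventh chord (G, Bb, D, F); C6 is not a chord tone.
It is approached by step down from D6 and left by step down to Bb5.
Step in, step out in the same direction — a passing tone.

G5 (beat 2) — neighbor tone; C6 (beat 7) — passing tone.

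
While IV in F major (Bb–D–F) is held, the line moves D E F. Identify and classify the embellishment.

E is a passing tone.

The harmony at that moment is Bb major triad (Bb, D, F); E is not a chord tone.
It is approached by step up from D and left by step up to F.
Step in, step out in the same direction — a passing tone.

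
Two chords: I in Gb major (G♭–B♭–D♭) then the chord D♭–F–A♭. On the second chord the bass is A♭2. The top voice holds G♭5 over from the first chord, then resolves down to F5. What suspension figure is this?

7–6 suspension.

At the second chord the bass is A♭2. The suspended G♭5 lies a seventh above the bass; after resolving down by step to F5, the interval above the bass becomes a sixth.
Suspension figures are named by those two intervals: 7–6.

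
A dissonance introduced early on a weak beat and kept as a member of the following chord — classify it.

Anticipation.

Approach: ahead of the chord change (typically by step), so it is dissonant against the current harmony. Departure: none — the same pitch is restated or held and is a chord tone of the new harmony.
Dissonant first, consonant once the harmony catches up: the note simply arrives early — an anticipation. (The reverse timing, consonant first and dissonant after the change, would be a suspension or retardation.)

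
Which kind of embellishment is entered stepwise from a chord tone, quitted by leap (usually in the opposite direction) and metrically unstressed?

Escape tone.

Approach: by step. Departure: by leap. Metric position: weak.
Step in, leap out, from a weak position — an escape tone (échappée). (It is the mirror image of the appoggiatura, which leaps in and steps out on a strong beat.)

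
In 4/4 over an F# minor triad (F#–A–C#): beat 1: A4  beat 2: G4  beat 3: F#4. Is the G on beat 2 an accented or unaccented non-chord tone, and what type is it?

The harmony at that moment is F# minor triad (F#, A, C#); G4 is not a chord tone.
It is approached by step down from A4 and left by step down to F#4.
Step in, step out in the same direction — a passing tone.
It falls on a weak beat, so it is unaccented.

Unaccented passing tone.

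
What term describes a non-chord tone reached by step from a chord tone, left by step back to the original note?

Approach: by step. Departure: by step in the opposite direction, back to the starting pitch.
Stepwise on both sides but reversing to return to the same chord tone — a neighbor tone. (Had it continued onward in the same direction it would be a passing tone instead.)

Neighbor tone.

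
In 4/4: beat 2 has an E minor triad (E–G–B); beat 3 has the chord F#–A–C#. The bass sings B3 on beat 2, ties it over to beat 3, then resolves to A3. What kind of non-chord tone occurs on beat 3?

The harmony at that moment is F# minor triad (F#, A, C#); B3 is not a chord tone.
It is held over (the same pitch as the preceding B3) and left by step down to A3.
Held over from the previous chord and resolving down by step — a suspension.

Suspension.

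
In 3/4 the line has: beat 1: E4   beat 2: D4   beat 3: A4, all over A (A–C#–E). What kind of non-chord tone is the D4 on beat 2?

Escape tone.

The harmony at that moment is A major triad (A, C#, E); D4 is not a chord tone.
It is approached by step down from E4 and left by leap up to A4.
Step in, leap out, on a weak beat — an escape tone.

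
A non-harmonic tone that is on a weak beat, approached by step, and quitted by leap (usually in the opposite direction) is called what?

Escape tone.

Approach: by step. Departure: by leap. Metric position: weak.
Step in, leap out, from a weak position — an escape tone (échappée). (It is the mirror image of the appoggiatura, which leaps in and steps out on a strong beat.)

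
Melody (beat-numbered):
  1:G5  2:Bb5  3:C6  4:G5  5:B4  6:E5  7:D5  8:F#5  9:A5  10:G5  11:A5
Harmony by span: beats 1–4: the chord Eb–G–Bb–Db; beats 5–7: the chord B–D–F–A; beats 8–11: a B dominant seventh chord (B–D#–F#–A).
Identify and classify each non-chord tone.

The harmony at that moment is Eb dominant seventh chord (Eb, G, Bb, Db); C6 is not a chord tone.
It is approached by step up from Bb5 and left by leap down to G5.
Step in, leap out — an escape tone.
The harmony at that moment is B half-diminished seventh chord (B, D, F, A); E5 is not a chord tone.
It is approached by leap up from B4 and left by step down to D5.
Leap in, step out — an appoggiatura.
The harmony at that moment is B dominant seventh chord (B, D#, F#, A); G5 is not a chord tone.
It is approached by step down from A5 and left by step up to A5.
Step away and step back to the same note — a neighbor tone (lower neighbor).

C6 (beat 3) — escape tone; E5 (beat 6) — appoggiatura; G5 (beat 10) — neighbor tone.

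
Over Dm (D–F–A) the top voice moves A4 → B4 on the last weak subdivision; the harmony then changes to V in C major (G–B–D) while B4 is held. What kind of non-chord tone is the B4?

B4 is an anticipation.

The harmony at that moment is D minor triad (D, F, A); B4 is not a chord tone.
It is approached by step up from A4 and then sustained as the same pitch into the next harmony.
Arriving early and becoming a chord tone when the harmony changes — an anticipation.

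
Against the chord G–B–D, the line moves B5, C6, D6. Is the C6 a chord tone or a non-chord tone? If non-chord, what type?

The harmony at that moment is G major triad (G, B, D); C6 is not a chord tone.
It is approached by step up from B5 and left by step up to D6.
Step in, step out in the same direction — a passing tone.

Non-chord tone — a passing tone.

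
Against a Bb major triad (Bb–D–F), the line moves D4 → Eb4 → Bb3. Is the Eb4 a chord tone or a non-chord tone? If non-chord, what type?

Non-chord tone — an escape tone.

The harmony at that moment is Bb major triad (Bb, D, F); Eb4 is not a chord tone.
It is approached by step up from D4 and left by leap down to Bb3.
Step in, leap out — an escape tone.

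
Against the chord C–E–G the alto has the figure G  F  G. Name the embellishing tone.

F is a neighbor tone.

The harmony at that moment is C major triad (C, E, G); F is not a chord tone.
It is approached by step down from G and left by step up to G.
Step away and step back to the same note — a neighbor tone (lower neighbor).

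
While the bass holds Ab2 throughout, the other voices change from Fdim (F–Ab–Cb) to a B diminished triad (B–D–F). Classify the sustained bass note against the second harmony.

Pedal tone (pedal point).

The harmony at that moment is B diminished triad (B, D, F); Ab2 is not a chord tone.
It is held over (the same pitch as the preceding Ab2) and then sustained as the same pitch into the next harmony.
Sustained through a change of harmony — a pedal tone.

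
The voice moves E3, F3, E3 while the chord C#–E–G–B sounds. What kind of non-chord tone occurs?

F3 is a neighbor tone.

The harmony at that moment is C# half-diminished seventh chord (C#, E, G, B); F3 is not a chord tone.
It is approached by step up from E3 and left by step down to E3.
Step away and step back to the same note — a neighbor tone (upper neighbor).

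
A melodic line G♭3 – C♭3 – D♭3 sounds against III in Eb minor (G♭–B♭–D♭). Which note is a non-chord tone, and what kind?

The harmony at that moment is G♭ major triad (G♭, B♭, D♭); C♭3 is not a chord tone.
It is approached by leap down from G♭3 and left by step up to D♭3.
Leap in, step out — an appoggiatura.

C♭3 is an appoggiatura.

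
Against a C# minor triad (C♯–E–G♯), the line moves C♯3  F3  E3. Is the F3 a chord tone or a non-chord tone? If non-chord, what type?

The harmony at that moment is C♯ minor triad (C♯, E, G♯); F3 is not a chord tone.
It is approached by leap up from C♯3 and left by step down to E3.
Leap in, step out — an appoggiatura.

Non-chord tone — an appoggiatura.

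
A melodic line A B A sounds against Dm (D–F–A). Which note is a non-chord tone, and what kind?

B is a neighbor tone.

The harmony at that moment is D minor triad (D, F, A); B is not a chord tone.
It is approached by step up from A and left by step down to A.
Step away and step back to the same note — a neighbor tone (upper neighbor).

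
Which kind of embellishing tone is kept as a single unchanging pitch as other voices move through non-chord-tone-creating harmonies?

Approach: none. Departure: none — a single pitch is sustained while the chords change around it, passing through harmonies that do not contain it.
No melodic motion at all; the dissonance is created entirely by the moving harmonies against the stationary note — a pedal tone (pedal point).

Pedal tone.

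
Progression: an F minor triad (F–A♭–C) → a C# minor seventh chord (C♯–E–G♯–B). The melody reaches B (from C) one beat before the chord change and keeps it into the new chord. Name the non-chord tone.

B is an anticipation.

The harmony at that moment is F minor triad (F, A♭, C); B is not a chord tone.
It is approached by step down from C and then sustained as the same pitch into the next harmony.
Arriving early and becoming a chord tone when the harmony changes — an anticipation.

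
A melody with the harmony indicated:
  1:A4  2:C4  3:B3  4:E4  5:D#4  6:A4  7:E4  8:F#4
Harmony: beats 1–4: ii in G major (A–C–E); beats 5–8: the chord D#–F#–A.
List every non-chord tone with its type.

The harmony at that moment is A minor triad (A, C, E); B3 is not a chord tone.
It is approached by step down from C4 and left by leap up to E4.
Step in, leap out — an escape tone.
The harmony at that moment is D# diminished triad (D#, F#, A); E4 is not a chord tone.
It is approached by leap down from A4 and left by step up to F#4.
Leap in, step out — an appoggiatura.

B3 (beat 3) — escape tone; E4 (beat 7) — appoggiatura.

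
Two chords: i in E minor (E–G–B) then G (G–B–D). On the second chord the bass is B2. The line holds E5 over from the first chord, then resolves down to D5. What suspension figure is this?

4–3 suspension.

At the second chord the bass is B2. The suspended E5 lies a fourth above the bass; after resolving down by step to D5, the interval above the bass becomes a third.
Suspension figures are named by those two intervals: 4–3.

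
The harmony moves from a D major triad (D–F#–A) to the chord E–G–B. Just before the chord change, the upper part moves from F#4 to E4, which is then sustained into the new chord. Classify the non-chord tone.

The harmony at that moment is D major triad (D, F#, A); E4 is not a chord tone.
It is approached by step down from F#4 and then sustained as the same pitch into the next harmony.
Arriving early and becoming a chord tone when the harmony changes — an anticipation.

E4 is an anticipation.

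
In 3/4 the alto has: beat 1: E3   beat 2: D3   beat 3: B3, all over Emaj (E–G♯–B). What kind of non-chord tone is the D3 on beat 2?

Escape tone.

The harmony at that moment is E major triad (E, G♯, B); D3 is not a chord tone.
It is approached by step down from E3 and left by leap up to B3.
Step in, leap out, on a weak beat — an escape tone.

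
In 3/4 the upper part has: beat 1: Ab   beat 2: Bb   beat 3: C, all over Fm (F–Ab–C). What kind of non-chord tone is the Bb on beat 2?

The harmony at that moment is F minor triad (F, Ab, C); Bb is not a chord tone.
It is approached by step up from Ab and left by step up to C.
Step in, step out in the same direction — a passing tone.

Passing tone.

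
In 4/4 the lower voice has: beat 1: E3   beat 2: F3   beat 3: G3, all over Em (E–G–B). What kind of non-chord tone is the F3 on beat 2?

Passing tone.

The harmony at that moment is E minor triad (E, G, B); F3 is not a chord tone.
It is approached by step up from E3 and left by step up to G3.
Step in, step out in the same direction — a passing tone.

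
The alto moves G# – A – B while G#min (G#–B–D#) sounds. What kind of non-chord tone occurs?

The harmony at that moment is G# minor triad (G#, B, D#); A is not a chord tone.
It is approached by step up from G# and left by step up to B.
Step in, step out in the same direction — a passing tone.

A is a passing tone.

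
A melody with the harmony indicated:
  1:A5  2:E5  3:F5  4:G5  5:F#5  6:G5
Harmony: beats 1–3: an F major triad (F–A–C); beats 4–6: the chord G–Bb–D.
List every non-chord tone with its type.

The harmony at that moment is F major triad (F, A, C); E5 is not a chord tone.
It is approached by leap down from A5 and left by step up to F5.
Leap in, step out — an appoggiatura.
The harmony at that moment is G minor triad (G, Bb, D); F#5 is not a chord tone.
It is approached by step down from G5 and left by step up to G5.
Step away and step back to the same note — a neighbor tone (lower neighbor).

E5 (beat 2) — appoggiatura; F#5 (beat 5) — neighbor tone.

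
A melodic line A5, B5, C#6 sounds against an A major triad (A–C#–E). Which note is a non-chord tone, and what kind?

The harmony at that moment is A major triad (A, C#, E); B5 is not a chord tone.
It is approached by step up from A5 and left by step up to C#6.
Step in, step out in the same direction — a passing tone.

B5 is a passing tone.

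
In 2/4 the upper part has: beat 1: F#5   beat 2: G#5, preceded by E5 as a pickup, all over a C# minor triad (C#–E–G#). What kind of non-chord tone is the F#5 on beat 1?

Passing tone.

The harmony at that moment is C# minor triad (C#, E, G#); F#5 is not a chord tone.
It is approached by step up from E5 and left by step up to G#5.
Step in, step out in the same direction — a passing tone.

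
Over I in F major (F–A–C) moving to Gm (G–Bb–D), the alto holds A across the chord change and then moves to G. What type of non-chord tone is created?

A is a suspension.

The harmony at that moment is G minor triad (G, Bb, D); A is not a chord tone.
It is held over (the same pitch as the preceding A) and left by step down to G.
Held over from the previous chord and resolving down by step — a suspension.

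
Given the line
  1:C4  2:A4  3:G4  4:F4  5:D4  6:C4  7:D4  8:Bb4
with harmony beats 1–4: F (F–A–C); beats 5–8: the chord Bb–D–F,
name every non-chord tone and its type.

The harmony at that moment is F major triad (F, A, C); G4 is not a chord tone.
It is approached by step down from A4 and left by step down to F4.
Step in, step out in the same direction — a passing tone.
The harmony at that moment is Bb major triad (Bb, D, F); C4 is not a chord tone.
It is approached by step down from D4 and left by step up to D4.
Step away and step back to the same note — a neighbor tone (lower neighbor).

G4 (beat 3) — passing tone; C4 (beat 6) — neighbor tone.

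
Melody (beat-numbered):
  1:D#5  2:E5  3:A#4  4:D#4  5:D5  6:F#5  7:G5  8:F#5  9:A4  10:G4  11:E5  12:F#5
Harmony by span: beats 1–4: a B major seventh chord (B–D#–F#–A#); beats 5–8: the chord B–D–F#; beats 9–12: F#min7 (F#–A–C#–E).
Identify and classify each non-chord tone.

E5 (beat 2) — escape tone; G5 (beat 7) — neighbor tone; G4 (beat 10) — escape tone.

The harmony at that moment is B major seventh chord (B, D#, F#, A#); E5 is not a chord tone.
It is approached by step up from D#5 and left by leap down to A#4.
Step in, leap out — an escape tone.
The harmony at that moment is B minor triad (B, D, F#); G5 is not a chord tone.
It is approached by step up from F#5 and left by step down to F#5.
Step away and step back to the same note — a neighbor tone (upper neighbor).
The harmony at that moment is F# minor seventh chord (F#, A, C#, E); G4 is not a chord tone.
It is approached by step down from A4 and left by leap up to E5.
Step in, leap out — an escape tone.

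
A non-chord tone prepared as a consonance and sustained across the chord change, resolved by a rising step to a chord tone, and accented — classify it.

Approach: by preparation — the pitch is first a chord tone, then held (tied or repeated) while the harmony changes under it. Departure: up by step. Metric position: strong.
A prepared dissonance that resolves upward by step — a retardation. (The same figure resolving downward would be a suspension.)

Retardation.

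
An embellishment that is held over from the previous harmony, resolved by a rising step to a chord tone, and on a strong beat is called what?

Retardation.

Approach: by preparation — the pitch is first a chord tone, then held (tied or repeated) while the harmony changes under it. Departure: up by step. Metric position: strong.
A prepared dissonance that resolves upward by step — a retardation. (The same figure resolving downward would be a suspension.)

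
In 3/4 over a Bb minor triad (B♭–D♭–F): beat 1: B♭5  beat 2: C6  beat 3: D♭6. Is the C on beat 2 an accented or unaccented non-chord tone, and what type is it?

Unaccented passing tone.

The harmony at that moment is B♭ minor triad (B♭, D♭, F); C6 is not a chord tone.
It is approached by step up from B♭5 and left by step up to D♭6.
Step in, step out in the same direction — a passing tone.
It falls on a weak beat, so it is unaccented.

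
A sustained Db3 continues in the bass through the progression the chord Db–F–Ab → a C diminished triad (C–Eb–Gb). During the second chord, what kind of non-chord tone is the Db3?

The harmony at that moment is C diminished triad (C, Eb, Gb); Db3 is not a chord tone.
It is held over (the same pitch as the preceding Db3) and then sustained as the same pitch into the next harmony.
Sustained through a change of harmony — a pedal tone.

Pedal tone (pedal point).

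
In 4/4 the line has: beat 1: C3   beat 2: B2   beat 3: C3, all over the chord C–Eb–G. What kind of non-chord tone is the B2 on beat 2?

Lower neighbor tone.

The harmony at that moment is C minor triad (C, Eb, G); B2 is not a chord tone.
It is approached by step down from C3 and left by step up to C3.
Step away and step back to the same note — a neighbor tone (lower neighbor).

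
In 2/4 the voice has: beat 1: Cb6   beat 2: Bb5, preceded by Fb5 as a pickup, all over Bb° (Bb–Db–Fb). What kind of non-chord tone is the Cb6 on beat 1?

The harmony at that moment is Bb diminished triad (Bb, Db, Fb); Cb6 is not a chord tone.
It is approached by leap up from Fb5 and left by step down to Bb5.
Leap in, step out, metrically accented — an appoggiatura.

Appoggiatura.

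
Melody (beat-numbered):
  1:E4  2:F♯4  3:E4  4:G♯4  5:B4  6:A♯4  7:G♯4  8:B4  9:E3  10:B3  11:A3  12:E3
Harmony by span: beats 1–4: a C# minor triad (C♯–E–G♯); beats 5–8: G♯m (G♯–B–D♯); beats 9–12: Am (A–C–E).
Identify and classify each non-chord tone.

The harmony at that moment is C♯ minor triad (C♯, E, G♯); F♯4 is not a chord tone.
It is approached by step up from E4 and left by step down to E4.
Step away and step back to the same note — a neighbor tone (upper neighbor).
The harmony at that moment is G♯ minor triad (G♯, B, D♯); A♯4 is not a chord tone.
It is approached by step down from B4 and left by step down to G♯4.
Step in, step out in the same direction — a passing tone.
The harmony at that moment is A minor triad (A, C, E); B3 is not a chord tone.
It is approached by leap up from E3 and left by step down to A3.
Leap in, step out — an appoggiatura.

F♯4 (beat 2) — neighbor tone; A♯4 (beat 6) — passing tone; B3 (beat 10) — appoggiatura.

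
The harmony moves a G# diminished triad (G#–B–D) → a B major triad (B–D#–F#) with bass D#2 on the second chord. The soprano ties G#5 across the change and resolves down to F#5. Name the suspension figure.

At the second chord the bass is D#2. The suspended G#5 lies a fourth above the bass; after resolving down by step to F#5, the interval above the bass becomes a third.
Suspension figures are named by those two intervals: 4–3.

4–3 suspension.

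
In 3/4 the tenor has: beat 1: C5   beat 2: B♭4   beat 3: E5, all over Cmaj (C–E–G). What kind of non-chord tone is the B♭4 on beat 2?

The harmony at that moment is C major triad (C, E, G); B♭4 is not a chord tone.
It is approached by step down from C5 and left by leap up to E5.
Step in, leap out, on a weak beat — an escape tone.

Escape tone.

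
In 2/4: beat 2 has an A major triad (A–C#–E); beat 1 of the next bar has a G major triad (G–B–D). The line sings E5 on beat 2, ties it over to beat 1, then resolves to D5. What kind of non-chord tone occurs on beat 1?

Suspension.

The harmony at that moment is G major triad (G, B, D); E5 is not a chord tone.
It is held over (the same pitch as the preceding E5) and left by step down to D5.
Held over from the previous chord and resolving down by step — a suspension.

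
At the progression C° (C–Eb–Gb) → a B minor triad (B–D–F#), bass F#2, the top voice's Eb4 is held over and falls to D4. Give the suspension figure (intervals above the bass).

7–6 suspension.

At the second chord the bass is F#2. The suspended Eb4 lies a seventh above the bass; after resolving down by step to D4, the interval above the bass becomes a sixth.
Suspension figures are named by those two intervals: 7–6.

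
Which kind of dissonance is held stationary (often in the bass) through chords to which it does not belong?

Approach: none. Departure: none — a single pitch is sustained while the chords change around it, passing through harmonies that do not contain it.
No melodic motion at all; the dissonance is created entirely by the moving harmonies against the stationary note — a pedal tone (pedal point).

Pedal tone.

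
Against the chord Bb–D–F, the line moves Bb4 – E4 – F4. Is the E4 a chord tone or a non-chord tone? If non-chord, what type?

Non-chord tone — an appoggiatura.

The harmony at that moment is Bb major triad (Bb, D, F); E4 is not a chord tone.
It is approached by leap down from Bb4 and left by step up to F4.
Leap in, step out — an appoggiatura.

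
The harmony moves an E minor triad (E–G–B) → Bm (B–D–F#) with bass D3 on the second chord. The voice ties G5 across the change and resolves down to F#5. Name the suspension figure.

4–3 suspension.

At the second chord the bass is D3. The suspended G5 lies a fourth above the bass; after resolving down by step to F#5, the interval above the bass becomes a third.
Suspension figures are named by those two intervals: 4–3.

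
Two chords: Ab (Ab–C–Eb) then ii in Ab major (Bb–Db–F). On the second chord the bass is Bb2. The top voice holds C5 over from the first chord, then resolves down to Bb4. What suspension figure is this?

9–8 suspension.

At the second chord the bass is Bb2. The suspended C5 lies a ninth above the bass; after resolving down by step to Bb4, the interval above the bass becomes an octave.
Suspension figures are named by those two intervals: 9–8.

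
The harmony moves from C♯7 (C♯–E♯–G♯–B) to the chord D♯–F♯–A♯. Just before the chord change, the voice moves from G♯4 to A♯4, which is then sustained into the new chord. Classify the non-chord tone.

The harmony at that moment is C♯ dominant seventh chord (C♯, E♯, G♯, B); A♯4 is not a chord tone.
It is approached by step up from G♯4 and then sustained as the same pitch into the next harmony.
Arriving early and becoming a chord tone when the harmony changes — an anticipation.

A♯4 is an anticipation.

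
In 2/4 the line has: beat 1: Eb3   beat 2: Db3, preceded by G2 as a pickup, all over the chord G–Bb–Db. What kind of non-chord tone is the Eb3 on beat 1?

The harmony at that moment is G diminished triad (G, Bb, Db); Eb3 is not a chord tone.
It is approached by leap up from G2 and left by step down to Db3.
Leap in, step out, metrically accented — an appoggiatura.

Appoggiatura.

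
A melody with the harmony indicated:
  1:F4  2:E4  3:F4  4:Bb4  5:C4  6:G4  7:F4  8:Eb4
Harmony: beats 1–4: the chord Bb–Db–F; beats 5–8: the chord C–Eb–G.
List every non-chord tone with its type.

The harmony at that moment is Bb minor triad (Bb, Db, F); E4 is not a chord tone.
It is approached by step down from F4 and left by step up to F4.
Step away and step back to the same note — a neighbor tone (lower neighbor).
The harmony at that moment is C minor triad (C, Eb, G); F4 is not a chord tone.
It is approached by step down from G4 and left by step down to Eb4.
Step in, step out in the same direction — a passing tone.

E4 (beat 2) — neighbor tone; F4 (beat 7) — passing tone.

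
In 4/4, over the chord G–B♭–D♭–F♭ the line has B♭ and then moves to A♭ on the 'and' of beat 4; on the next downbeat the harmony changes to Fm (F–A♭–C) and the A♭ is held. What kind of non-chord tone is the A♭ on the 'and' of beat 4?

The harmony at that moment is G diminished seventh chord (G, B♭, D♭, F♭); A♭ is not a chord tone.
It is approached by step down from B♭ and then sustained as the same pitch into the next harmony.
Arriving early and becoming a chord tone when the harmony changes — an anticipation.

Anticipation.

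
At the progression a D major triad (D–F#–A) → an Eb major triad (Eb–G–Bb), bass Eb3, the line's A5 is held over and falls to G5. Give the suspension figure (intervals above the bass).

At the second chord the bass is Eb3. The suspended A5 lies a fourth above the bass; after resolving down by step to G5, the interval above the bass becomes a third.
Suspension figures are named by those two intervals: 4–3.

4–3 suspension.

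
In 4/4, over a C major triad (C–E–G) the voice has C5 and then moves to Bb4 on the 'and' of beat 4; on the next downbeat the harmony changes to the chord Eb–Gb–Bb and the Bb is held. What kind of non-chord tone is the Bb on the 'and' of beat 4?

The harmony at that moment is C major triad (C, E, G); Bb4 is not a chord tone.
It is approached by step down from C5 and then sustained as the same pitch into the next harmony.
Arriving early and becoming a chord tone when the harmony changes — an anticipation.

Anticipation.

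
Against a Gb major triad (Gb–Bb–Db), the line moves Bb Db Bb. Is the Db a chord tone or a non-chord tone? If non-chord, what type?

Gb major triad contains Gb, Bb, Db; Db is the fifth, so it is a chord tone.

Chord tone (the fifth of Gb major triad).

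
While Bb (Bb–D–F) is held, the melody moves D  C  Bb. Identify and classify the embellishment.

The harmony at that moment is Bb major triad (Bb, D, F); C is not a chord tone.
It is approached by step down from D and left by step down to Bb.
Step in, step out in the same direction — a passing tone.

C is a passing tone.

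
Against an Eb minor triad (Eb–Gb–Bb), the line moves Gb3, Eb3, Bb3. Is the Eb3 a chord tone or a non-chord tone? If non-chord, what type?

Eb minor triad contains Eb, Gb, Bb; Eb is the root, so it is a chord tone.

Chord tone (the root of Eb minor triad).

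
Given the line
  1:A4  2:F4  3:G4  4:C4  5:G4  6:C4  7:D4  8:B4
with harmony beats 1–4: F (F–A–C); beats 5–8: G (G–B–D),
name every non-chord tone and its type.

The harmony at that moment is F major triad (F, A, C); G4 is not a chord tone.
It is approached by step up from F4 and left by leap down to C4.
Step in, leap out — an escape tone.
The harmony at that moment is G major triad (G, B, D); C4 is not a chord tone.
It is approached by leap down from G4 and left by step up to D4.
Leap in, step out — an appoggiatura.

G4 (beat 3) — escape tone; C4 (beat 6) — appoggiatura.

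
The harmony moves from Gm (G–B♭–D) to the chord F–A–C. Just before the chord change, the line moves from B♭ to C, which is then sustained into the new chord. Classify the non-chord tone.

C is an anticipation.

The harmony at that moment is G minor triad (G, B♭, D); C is not a chord tone.
It is approached by step up from B♭ and then sustained as the same pitch into the next harmony.
Arriving early and becoming a chord tone when the harmony changes — an anticipation.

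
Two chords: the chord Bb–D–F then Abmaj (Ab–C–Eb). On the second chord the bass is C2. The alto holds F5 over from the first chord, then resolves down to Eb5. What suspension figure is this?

At the second chord the bass is C2. The suspended F5 lies a fourth above the bass; after resolving down by step to Eb5, the interval above the bass becomes a third.
Suspension figures are named by those two intervals: 4–3.

4–3 suspension.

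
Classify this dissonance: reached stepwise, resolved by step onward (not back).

Approach: by step. Departure: by step, continuing in the same direction.
Stepwise on both sides with no change of direction means the note fills in the space between two different chord tones — a passing tone. (Had it turned back to its starting note it would be a neighbor tone instead.)

Passing tone.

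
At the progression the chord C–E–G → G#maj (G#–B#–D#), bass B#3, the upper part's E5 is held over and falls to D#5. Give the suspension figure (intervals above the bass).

At the second chord the bass is B#3. The suspended E5 lies a fourth above the bass; after resolving down by step to D#5, the interval above the bass becomes a third.
Suspension figures are named by those two intervals: 4–3.

4–3 suspension.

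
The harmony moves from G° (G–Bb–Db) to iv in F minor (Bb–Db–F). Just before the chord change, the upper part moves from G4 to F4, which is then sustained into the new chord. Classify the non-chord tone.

The harmony at that moment is G diminished triad (G, Bb, Db); F4 is not a chord tone.
It is approached by step down from G4 and then sustained as the same pitch into the next harmony.
Arriving early and becoming a chord tone when the harmony changes — an anticipation.

F4 is an anticipation.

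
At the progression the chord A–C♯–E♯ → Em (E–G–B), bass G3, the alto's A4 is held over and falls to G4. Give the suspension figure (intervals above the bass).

9–8 suspension.

At the second chord the bass is G3. The suspended A4 lies a ninth above the bass; after resolving down by step to G4, the interval above the bass becomes an octave.
Suspension figures are named by those two intervals: 9–8.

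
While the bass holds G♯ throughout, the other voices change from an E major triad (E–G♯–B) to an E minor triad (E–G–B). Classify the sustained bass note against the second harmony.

Pedal tone (pedal point).

The harmony at that moment is E minor triad (E, G, B); G♯ is not a chord tone.
It is held over (the same pitch as the preceding G♯) and then sustained as the same pitch into the next harmony.
Sustained through a change of harmony — a pedal tone.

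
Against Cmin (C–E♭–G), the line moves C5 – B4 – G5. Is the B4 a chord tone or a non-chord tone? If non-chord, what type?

Non-chord tone — an escape tone.

The harmony at that moment is C minor triad (C, E♭, G); B4 is not a chord tone.
It is approached by step down from C5 and left by leap up to G5.
Step in, leap out — an escape tone.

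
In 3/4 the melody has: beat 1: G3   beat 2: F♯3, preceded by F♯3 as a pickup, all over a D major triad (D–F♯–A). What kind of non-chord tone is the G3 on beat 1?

Upper neighbor tone.

The harmony at that moment is D major triad (D, F♯, A); G3 is not a chord tone.
It is approached by step up from F♯3 and left by step down to F♯3.
Step away and step back to the same note — a neighbor tone (upper neighbor).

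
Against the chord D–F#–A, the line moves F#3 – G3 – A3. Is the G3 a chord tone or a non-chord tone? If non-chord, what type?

The harmony at that moment is D major triad (D, F#, A); G3 is not a chord tone.
It is approached by step up from F#3 and left by step up to A3.
Step in, step out in the same direction — a passing tone.

Non-chord tone — a passing tone.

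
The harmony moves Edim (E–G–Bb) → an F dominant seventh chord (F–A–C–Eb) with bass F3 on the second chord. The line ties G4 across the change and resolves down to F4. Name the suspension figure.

9–8 suspension.

At the second chord the bass is F3. The suspended G4 lies a ninth above the bass; after resolving down by step to F4, the interval above the bass becomes an octave.
Suspension figures are named by those two intervals: 9–8.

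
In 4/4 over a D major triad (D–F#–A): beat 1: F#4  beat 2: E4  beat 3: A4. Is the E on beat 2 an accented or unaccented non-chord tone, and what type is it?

The harmony at that moment is D major triad (D, F#, A); E4 is not a chord tone.
It is approached by step down from F#4 and left by leap up to A4.
Step in, leap out — an escape tone.
It falls on a weak beat, so it is unaccented.

Unaccented escape tone.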